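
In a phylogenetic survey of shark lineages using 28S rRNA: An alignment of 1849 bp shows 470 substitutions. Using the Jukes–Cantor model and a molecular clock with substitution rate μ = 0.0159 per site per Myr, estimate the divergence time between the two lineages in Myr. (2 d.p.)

p = 470/1849 ≈ 0.254191.
d = −(3/4) ln(1 − 4p/3) = −0.75 ln(1 − 0.338921) = −0.75 ln(0.661079)
  = −0.75 × (-0.413882) = 0.310412 substitutions/site.
Under a molecular clock d = 2μt, so t = d/(2μ) = 0.310412 / (2 × 0.0159) = 9.76 Myr.

9.76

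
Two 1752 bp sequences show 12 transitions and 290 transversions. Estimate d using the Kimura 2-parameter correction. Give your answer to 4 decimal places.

0.1993

P = 12/1752 ≈ 0.006849 and Q = 290/1752 ≈ 0.165525.
Under the Kimura two-parameter model, d = −½ ln(1 − 2P − Q) − ¼ ln(1 − 2Q).
1 − 2P − Q = 0.820777, giving −½ ln(0.820777) = 0.098752.
1 − 2Q = 0.66895, giving −¼ ln(0.66895) = 0.100511.
d = 0.098752 + 0.100511 = 0.199263.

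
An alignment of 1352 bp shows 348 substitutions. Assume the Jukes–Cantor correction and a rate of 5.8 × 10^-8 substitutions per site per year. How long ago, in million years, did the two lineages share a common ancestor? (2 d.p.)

p = 348/1352 ≈ 0.257396.
d = −(3/4) ln(1 − 4p/3) = −0.75 ln(1 − 0.343195) = −0.75 ln(0.656805)
  = −0.75 × (-0.420368) = 0.315276 substitutions/site.
Under a molecular clock d = 2μt, so t = d/(2μ) = 0.315276 / (2 × 5.8 × 10^-8) = 2.72 million years.

2.72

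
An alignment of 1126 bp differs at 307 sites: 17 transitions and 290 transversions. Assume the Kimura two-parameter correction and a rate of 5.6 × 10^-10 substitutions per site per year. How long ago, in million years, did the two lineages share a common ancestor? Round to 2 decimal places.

P = 17/1126 ≈ 0.015098 and Q = 290/1126 ≈ 0.257549.
Under the Kimura two-parameter model, d = −½ ln(1 − 2P − Q) − ¼ ln(1 − 2Q).
1 − 2P − Q = 0.712255, giving −½ ln(0.712255) = 0.169660.
1 − 2Q = 0.484902, giving −¼ ln(0.484902) = 0.180952.
d = 0.169660 + 0.180952 = 0.350612.
Under a molecular clock d = 2μt, so t = d/(2μ) = 0.350612 / (2 × 5.6 × 10^-10) = 313.05 million years.

313.05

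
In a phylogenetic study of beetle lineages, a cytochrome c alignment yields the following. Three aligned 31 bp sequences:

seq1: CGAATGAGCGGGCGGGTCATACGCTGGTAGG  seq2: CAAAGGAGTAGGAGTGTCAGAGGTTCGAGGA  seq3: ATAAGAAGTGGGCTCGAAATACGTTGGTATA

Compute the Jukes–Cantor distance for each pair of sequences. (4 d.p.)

seq1–seq2: 13/31 sites differ → p ≈ 0.419355, d = −0.75 ln(1 − 0.55914) = 0.614271 ≈ 0.6143.
seq1–seq3: 12/31 sites differ → p ≈ 0.387097, d = −0.75 ln(1 − 0.516129) = 0.544453 ≈ 0.5445.
seq2–seq3: 15/31 sites differ → p ≈ 0.483871, d = −0.75 ln(1 − 0.645161) = 0.777068 ≈ 0.7771.

d(seq1,seq2) = 0.6143, d(seq1,seq3) = 0.5445, d(seq2,seq3) = 0.7771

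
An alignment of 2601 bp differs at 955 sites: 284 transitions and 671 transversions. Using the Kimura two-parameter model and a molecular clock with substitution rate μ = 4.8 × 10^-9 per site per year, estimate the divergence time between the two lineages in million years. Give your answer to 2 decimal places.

52.59

P = 284/2601 ≈ 0.109189 and Q = 671/2601 ≈ 0.257978.
Under the Kimura two-parameter model, d = −½ ln(1 − 2P − Q) − ¼ ln(1 − 2Q).
1 − 2P − Q = 0.523644, giving −½ ln(0.523644) = 0.323472.
1 − 2Q = 0.484044, giving −¼ ln(0.484044) = 0.181395.
d = 0.323472 + 0.181395 = 0.504867.
Under a molecular clock d = 2μt, so t = d/(2μ) = 0.504867 / (2 × 4.8 × 10^-9) = 52.59 million years.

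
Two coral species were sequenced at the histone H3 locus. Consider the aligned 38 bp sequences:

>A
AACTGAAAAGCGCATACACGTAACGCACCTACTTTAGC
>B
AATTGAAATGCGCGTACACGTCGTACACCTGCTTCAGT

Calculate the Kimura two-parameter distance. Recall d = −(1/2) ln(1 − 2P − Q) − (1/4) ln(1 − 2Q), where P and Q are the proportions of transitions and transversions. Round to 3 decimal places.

Of 38 sites, 8 differences are transitions and 2 are transversions, so P = 8/38 ≈ 0.210526 and Q = 2/38 ≈ 0.052632.
Under the Kimura two-parameter model, d = −½ ln(1 − 2P − Q) − ¼ ln(1 − 2Q).
1 − 2P − Q = 0.526316, giving −½ ln(0.526316) = 0.320927.
1 − 2Q = 0.894736, giving −¼ ln(0.894736) = 0.027807.
d = 0.320927 + 0.027807 = 0.348734.

0.349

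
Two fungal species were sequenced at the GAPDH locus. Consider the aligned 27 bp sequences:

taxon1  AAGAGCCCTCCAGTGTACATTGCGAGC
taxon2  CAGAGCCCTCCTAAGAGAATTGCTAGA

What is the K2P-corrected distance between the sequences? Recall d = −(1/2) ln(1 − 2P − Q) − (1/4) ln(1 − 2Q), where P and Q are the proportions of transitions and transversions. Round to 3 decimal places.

0.444

Of 27 sites, 2 differences are transitions and 7 are transversions, so P = 2/27 ≈ 0.074074 and Q = 7/27 ≈ 0.259259.
Under the Kimura two-parameter model, d = −½ ln(1 − 2P − Q) − ¼ ln(1 − 2Q).
1 − 2P − Q = 0.592593, giving −½ ln(0.592593) = 0.261624.
1 − 2Q = 0.481482, giving −¼ ln(0.481482) = 0.182722.
d = 0.261624 + 0.182722 = 0.444346.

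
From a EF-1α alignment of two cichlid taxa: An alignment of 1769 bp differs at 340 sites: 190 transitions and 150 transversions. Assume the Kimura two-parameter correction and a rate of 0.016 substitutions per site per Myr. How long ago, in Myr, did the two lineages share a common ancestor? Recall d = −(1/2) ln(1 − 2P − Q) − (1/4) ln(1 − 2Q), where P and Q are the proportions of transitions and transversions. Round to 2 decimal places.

7.02

P = 190/1769 ≈ 0.107405 and Q = 150/1769 ≈ 0.084794.
Under the Kimura two-parameter model, d = −½ ln(1 − 2P − Q) − ¼ ln(1 − 2Q).
1 − 2P − Q = 0.700396, giving −½ ln(0.700396) = 0.178055.
1 − 2Q = 0.830412, giving −¼ ln(0.830412) = 0.046458.
d = 0.178055 + 0.046458 = 0.224513.
Under a molecular clock d = 2μt, so t = d/(2μ) = 0.224513 / (2 × 0.016) = 7.02 Myr.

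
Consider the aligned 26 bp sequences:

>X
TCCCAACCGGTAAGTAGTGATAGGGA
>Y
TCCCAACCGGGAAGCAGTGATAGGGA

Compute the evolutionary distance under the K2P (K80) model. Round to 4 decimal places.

0.0813

Of 26 sites, 1 differences are transitions and 1 are transversions, so P = 1/26 ≈ 0.038462 and Q = 1/26 ≈ 0.038462.
Under the Kimura two-parameter model, d = −½ ln(1 − 2P − Q) − ¼ ln(1 − 2Q).
1 − 2P − Q = 0.884614, giving −½ ln(0.884614) = 0.061302.
1 − 2Q = 0.923076, giving −¼ ln(0.923076) = 0.020011.
d = 0.061302 + 0.020011 = 0.081313.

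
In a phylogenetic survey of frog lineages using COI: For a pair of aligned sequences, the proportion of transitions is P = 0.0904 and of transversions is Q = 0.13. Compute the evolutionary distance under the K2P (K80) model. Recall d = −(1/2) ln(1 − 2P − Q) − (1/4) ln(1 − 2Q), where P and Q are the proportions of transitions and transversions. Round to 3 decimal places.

Under the Kimura two-parameter model, d = −½ ln(1 − 2P − Q) − ¼ ln(1 − 2Q).
1 − 2P − Q = 0.6892, giving −½ ln(0.6892) = 0.186112.
1 − 2Q = 0.74, giving −¼ ln(0.74) = 0.075276.
d = 0.186112 + 0.075276 = 0.261388.

0.261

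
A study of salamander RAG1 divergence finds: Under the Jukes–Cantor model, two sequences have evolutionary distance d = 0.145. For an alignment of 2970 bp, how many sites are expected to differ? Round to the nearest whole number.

392

Invert JC69: p = (3/4)(1 − e^(−4d/3)) = 0.75 × (1 − e^(-0.193333)) = 0.75 × (1 − 0.824207) = 0.131845.
Expected differing sites = pL ≈ 0.131845 × 2970 = 391.57965 ≈ 392.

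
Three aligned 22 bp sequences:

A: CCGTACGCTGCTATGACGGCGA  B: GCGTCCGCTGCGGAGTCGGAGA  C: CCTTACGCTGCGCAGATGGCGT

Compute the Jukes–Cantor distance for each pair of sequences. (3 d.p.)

A–B: 7/22 sites differ → p ≈ 0.318182, d = −0.75 ln(1 − 0.424243) = 0.414052 ≈ 0.414.
A–C: 6/22 sites differ → p ≈ 0.272727, d = −0.75 ln(1 − 0.363636) = 0.338988 ≈ 0.339.
B–C: 8/22 sites differ → p ≈ 0.363636, d = −0.75 ln(1 − 0.484848) = 0.497470 ≈ 0.497.

d(A,B) = 0.414, d(A,C) = 0.339, d(B,C) = 0.497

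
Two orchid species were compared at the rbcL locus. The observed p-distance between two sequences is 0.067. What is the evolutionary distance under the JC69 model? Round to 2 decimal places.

0.07

d = −(3/4) ln(1 − 4p/3) = −0.75 ln(1 − 0.089333) = −0.75 ln(0.910667)
  = −0.75 × (-0.093578) = 0.070184 substitutions/site.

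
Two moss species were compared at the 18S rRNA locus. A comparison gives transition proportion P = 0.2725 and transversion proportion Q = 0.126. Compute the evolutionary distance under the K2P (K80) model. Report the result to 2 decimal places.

Under the Kimura two-parameter model, d = −½ ln(1 − 2P − Q) − ¼ ln(1 − 2Q).
1 − 2P − Q = 0.329, giving −½ ln(0.329) = 0.555849.
1 − 2Q = 0.748, giving −¼ ln(0.748) = 0.072588.
d = 0.555849 + 0.072588 = 0.628437.

0.63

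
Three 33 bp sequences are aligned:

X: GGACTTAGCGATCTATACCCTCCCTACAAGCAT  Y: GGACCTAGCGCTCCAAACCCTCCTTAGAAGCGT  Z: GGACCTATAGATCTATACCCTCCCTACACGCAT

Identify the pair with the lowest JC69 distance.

X and Z

X–Y: 7/33 differ, p = 0.212, d = 0.249.
X–Z: 4/33 differ, p = 0.121, d = 0.132.
Y–Z: 9/33 differ, p = 0.273, d = 0.339.
The smallest distance is between X and Z.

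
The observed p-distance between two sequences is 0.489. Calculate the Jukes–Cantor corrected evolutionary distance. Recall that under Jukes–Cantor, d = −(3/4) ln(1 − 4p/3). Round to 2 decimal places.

d = −(3/4) ln(1 − 4p/3) = −0.75 ln(1 − 0.652) = −0.75 ln(0.348)
  = −0.75 × (-1.055553) = 0.791665 substitutions/site.

0.79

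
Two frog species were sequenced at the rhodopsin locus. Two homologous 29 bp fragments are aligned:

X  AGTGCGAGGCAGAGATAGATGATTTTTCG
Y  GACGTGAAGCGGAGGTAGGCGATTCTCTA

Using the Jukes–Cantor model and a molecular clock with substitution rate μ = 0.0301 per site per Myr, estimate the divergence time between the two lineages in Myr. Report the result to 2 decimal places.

11.34

The sequences differ at 13 of 29 sites, so p = 13/29 ≈ 0.448276.
d = −(3/4) ln(1 − 4p/3) = −0.75 ln(1 − 0.597701) = −0.75 ln(0.402299)
  = −0.75 × (-0.910560) = 0.682920 substitutions/site.
Under a molecular clock d = 2μt, so t = d/(2μ) = 0.682920 / (2 × 0.0301) = 11.34 Myr.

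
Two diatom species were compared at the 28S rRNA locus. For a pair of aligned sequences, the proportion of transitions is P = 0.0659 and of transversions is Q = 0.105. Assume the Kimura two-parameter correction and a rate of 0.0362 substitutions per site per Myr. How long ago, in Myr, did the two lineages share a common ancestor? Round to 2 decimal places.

2.68

Under the Kimura two-parameter model, d = −½ ln(1 − 2P − Q) − ¼ ln(1 − 2Q).
1 − 2P − Q = 0.7632, giving −½ ln(0.7632) = 0.135118.
1 − 2Q = 0.79, giving −¼ ln(0.79) = 0.058931.
d = 0.135118 + 0.058931 = 0.194049.
Under a molecular clock d = 2μt, so t = d/(2μ) = 0.194049 / (2 × 0.0362) = 2.68 Myr.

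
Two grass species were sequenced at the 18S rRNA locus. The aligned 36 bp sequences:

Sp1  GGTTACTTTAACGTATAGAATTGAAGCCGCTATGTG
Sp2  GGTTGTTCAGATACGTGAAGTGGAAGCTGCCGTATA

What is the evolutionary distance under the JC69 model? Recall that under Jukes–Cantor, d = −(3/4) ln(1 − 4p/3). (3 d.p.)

The sequences differ at 18 of 36 sites, so p = 18/36 = 0.5.
d = −(3/4) ln(1 − 4p/3) = −0.75 ln(1 − 0.666667) = −0.75 ln(0.333333)
  = −0.75 × (-1.098613) = 0.823960 substitutions/site.

0.824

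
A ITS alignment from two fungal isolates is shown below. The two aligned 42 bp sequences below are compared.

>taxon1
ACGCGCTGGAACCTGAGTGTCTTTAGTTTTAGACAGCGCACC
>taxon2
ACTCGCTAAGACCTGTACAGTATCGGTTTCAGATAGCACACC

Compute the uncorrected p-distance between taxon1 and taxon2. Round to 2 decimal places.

The sequences differ at 16 of 42 positions.
p = 16/42 = 0.380952… ≈ 0.38 (to 2 d.p.).

0.38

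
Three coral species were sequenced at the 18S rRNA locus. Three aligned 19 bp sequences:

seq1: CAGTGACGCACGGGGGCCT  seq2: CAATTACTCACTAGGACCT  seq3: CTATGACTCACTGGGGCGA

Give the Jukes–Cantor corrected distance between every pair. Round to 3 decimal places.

seq1–seq2: 6/19 sites differ → p ≈ 0.315789, d = −0.75 ln(1 − 0.421052) = 0.409907 ≈ 0.410.
seq1–seq3: 6/19 sites differ → p ≈ 0.315789, d = −0.75 ln(1 − 0.421052) = 0.409907 ≈ 0.410.
seq2–seq3: 6/19 sites differ → p ≈ 0.315789, d = −0.75 ln(1 − 0.421052) = 0.409907 ≈ 0.410.

d(seq1,seq2) = 0.410, d(seq1,seq3) = 0.410, d(seq2,seq3) = 0.410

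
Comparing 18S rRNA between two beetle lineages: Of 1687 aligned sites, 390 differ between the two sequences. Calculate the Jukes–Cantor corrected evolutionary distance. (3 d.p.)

0.276

p = 390/1687 ≈ 0.23118.
d = −(3/4) ln(1 − 4p/3) = −0.75 ln(1 − 0.30824) = −0.75 ln(0.69176)
  = −0.75 × (-0.368516) = 0.276387 substitutions/site.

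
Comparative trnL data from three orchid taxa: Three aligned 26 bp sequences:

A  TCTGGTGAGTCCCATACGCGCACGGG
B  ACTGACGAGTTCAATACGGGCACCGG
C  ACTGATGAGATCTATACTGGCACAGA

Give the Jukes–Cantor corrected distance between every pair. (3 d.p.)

d(A,B) = 0.334, d(A,C) = 0.464, d(B,C) = 0.276

A–B: 7/26 sites differ → p ≈ 0.269231, d = −0.75 ln(1 − 0.358975) = 0.333515 ≈ 0.334.
A–C: 9/26 sites differ → p ≈ 0.346154, d = −0.75 ln(1 − 0.461539) = 0.464280 ≈ 0.464.
B–C: 6/26 sites differ → p ≈ 0.230769, d = −0.75 ln(1 − 0.307692) = 0.275793 ≈ 0.276.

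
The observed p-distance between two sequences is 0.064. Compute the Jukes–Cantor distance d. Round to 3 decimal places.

d = −(3/4) ln(1 − 4p/3) = −0.75 ln(1 − 0.085333) = −0.75 ln(0.914667)
  = −0.75 × (-0.089195) = 0.066896 substitutions/site.

0.067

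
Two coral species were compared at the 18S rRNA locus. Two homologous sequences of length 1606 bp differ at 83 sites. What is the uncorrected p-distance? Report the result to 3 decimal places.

0.052

p = 83/1606 = 0.051681… ≈ 0.052 (to 3 d.p.).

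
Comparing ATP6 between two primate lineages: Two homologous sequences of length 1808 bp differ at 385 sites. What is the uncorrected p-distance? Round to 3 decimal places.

0.213

p = 385/1808 = 0.212942… ≈ 0.213 (to 3 d.p.).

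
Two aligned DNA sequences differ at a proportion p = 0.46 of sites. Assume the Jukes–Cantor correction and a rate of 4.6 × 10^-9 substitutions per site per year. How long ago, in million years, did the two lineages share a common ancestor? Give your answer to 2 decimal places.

77.46

d = −(3/4) ln(1 − 4p/3) = −0.75 ln(1 − 0.613333) = −0.75 ln(0.386667)
  = −0.75 × (-0.950191) = 0.712643 substitutions/site.
Under a molecular clock d = 2μt, so t = d/(2μ) = 0.712643 / (2 × 4.6 × 10^-9) = 77.46 million years.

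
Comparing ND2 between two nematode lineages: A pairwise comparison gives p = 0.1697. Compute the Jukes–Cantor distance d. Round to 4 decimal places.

d = −(3/4) ln(1 − 4p/3) = −0.75 ln(1 − 0.226267) = −0.75 ln(0.773733)
  = −0.75 × (-0.256528) = 0.192396 substitutions/site.

0.1924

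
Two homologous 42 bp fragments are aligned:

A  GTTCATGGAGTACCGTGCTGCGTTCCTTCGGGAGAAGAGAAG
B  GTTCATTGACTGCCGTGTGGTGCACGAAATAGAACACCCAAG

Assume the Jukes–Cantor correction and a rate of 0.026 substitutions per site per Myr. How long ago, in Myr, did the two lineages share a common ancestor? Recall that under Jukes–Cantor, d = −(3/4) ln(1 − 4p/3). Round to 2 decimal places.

The sequences differ at 19 of 42 sites, so p = 19/42 ≈ 0.452381.
d = −(3/4) ln(1 − 4p/3) = −0.75 ln(1 − 0.603175) = −0.75 ln(0.396825)
  = −0.75 × (-0.924260) = 0.693195 substitutions/site.
Under a molecular clock d = 2μt, so t = d/(2μ) = 0.693195 / (2 × 0.026) = 13.33 Myr.

13.33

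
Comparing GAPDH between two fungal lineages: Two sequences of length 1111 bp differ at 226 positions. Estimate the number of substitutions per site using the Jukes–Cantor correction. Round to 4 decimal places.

p = 226/1111 ≈ 0.20342.
d = −(3/4) ln(1 − 4p/3) = −0.75 ln(1 − 0.271227) = −0.75 ln(0.728773)
  = −0.75 × (-0.316393) = 0.237295 substitutions/site.

0.2373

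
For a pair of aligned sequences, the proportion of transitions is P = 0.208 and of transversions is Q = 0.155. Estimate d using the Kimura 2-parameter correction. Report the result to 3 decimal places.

Under the Kimura two-parameter model, d = −½ ln(1 − 2P − Q) − ¼ ln(1 − 2Q).
1 − 2P − Q = 0.429, giving −½ ln(0.429) = 0.423149.
1 − 2Q = 0.69, giving −¼ ln(0.69) = 0.092766.
d = 0.423149 + 0.092766 = 0.515915.

0.516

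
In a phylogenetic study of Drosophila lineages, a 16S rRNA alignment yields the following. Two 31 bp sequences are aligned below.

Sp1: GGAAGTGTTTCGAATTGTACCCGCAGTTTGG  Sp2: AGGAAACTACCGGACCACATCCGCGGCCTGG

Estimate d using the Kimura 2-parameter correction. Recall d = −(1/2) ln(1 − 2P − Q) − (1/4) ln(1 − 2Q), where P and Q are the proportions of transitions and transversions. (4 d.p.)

1.4242

Of 31 sites, 13 differences are transitions and 3 are transversions, so P = 13/31 ≈ 0.419355 and Q = 3/31 ≈ 0.096774.
Under the Kimura two-parameter model, d = −½ ln(1 − 2P − Q) − ¼ ln(1 − 2Q).
1 − 2P − Q = 0.064516, giving −½ ln(0.064516) = 1.370421.
1 − 2Q = 0.806452, giving −¼ ln(0.806452) = 0.053778.
d = 1.370421 + 0.053778 = 1.424199.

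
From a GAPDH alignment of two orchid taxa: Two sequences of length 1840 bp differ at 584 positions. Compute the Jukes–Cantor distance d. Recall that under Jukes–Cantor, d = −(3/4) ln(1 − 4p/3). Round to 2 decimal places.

0.41

p = 584/1840 ≈ 0.317391.
d = −(3/4) ln(1 − 4p/3) = −0.75 ln(1 − 0.423188) = −0.75 ln(0.576812)
  = −0.75 × (-0.550239) = 0.412679 substitutions/site.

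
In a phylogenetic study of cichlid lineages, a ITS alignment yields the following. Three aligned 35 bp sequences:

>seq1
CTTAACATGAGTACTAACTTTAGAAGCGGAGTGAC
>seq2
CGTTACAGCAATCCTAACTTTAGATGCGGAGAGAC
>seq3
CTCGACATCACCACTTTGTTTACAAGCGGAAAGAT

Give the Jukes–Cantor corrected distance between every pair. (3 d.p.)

seq1–seq2: 8/35 sites differ → p ≈ 0.228571, d = −0.75 ln(1 − 0.304761) = 0.272625 ≈ 0.273.
seq1–seq3: 12/35 sites differ → p ≈ 0.342857, d = −0.75 ln(1 − 0.457143) = 0.458182 ≈ 0.458.
seq2–seq3: 14/35 sites differ → p = 0.4, d = −0.75 ln(1 − 0.533333) = 0.571605 ≈ 0.572.

d(seq1,seq2) = 0.273, d(seq1,seq3) = 0.458, d(seq2,seq3) = 0.572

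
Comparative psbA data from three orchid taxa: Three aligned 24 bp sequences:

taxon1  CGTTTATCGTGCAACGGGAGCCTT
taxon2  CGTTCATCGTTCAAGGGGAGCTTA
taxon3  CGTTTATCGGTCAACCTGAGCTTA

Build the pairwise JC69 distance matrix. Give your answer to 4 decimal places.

taxon1–taxon2: 5/24 sites differ → p ≈ 0.208333, d = −0.75 ln(1 − 0.277777) = 0.244066 ≈ 0.2441.
taxon1–taxon3: 6/24 sites differ → p = 0.25, d = −0.75 ln(1 − 0.333333) = 0.304098 ≈ 0.3041.
taxon2–taxon3: 5/24 sites differ → p ≈ 0.208333, d = −0.75 ln(1 − 0.277777) = 0.244066 ≈ 0.2441.

d(taxon1,taxon2) = 0.2441, d(taxon1,taxon3) = 0.3041, d(taxon2,taxon3) = 0.2441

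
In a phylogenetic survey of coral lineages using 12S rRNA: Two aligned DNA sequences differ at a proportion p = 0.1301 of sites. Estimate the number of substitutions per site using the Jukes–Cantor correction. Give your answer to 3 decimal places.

0.143

d = −(3/4) ln(1 − 4p/3) = −0.75 ln(1 − 0.173467) = −0.75 ln(0.826533)
  = −0.75 × (-0.190515) = 0.142886 substitutions/site.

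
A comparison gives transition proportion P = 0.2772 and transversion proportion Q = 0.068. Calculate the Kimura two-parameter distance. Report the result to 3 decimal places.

Under the Kimura two-parameter model, d = −½ ln(1 − 2P − Q) − ¼ ln(1 − 2Q).
1 − 2P − Q = 0.3776, giving −½ ln(0.3776) = 0.486960.
1 − 2Q = 0.864, giving −¼ ln(0.864) = 0.036546.
d = 0.486960 + 0.036546 = 0.523506.

0.524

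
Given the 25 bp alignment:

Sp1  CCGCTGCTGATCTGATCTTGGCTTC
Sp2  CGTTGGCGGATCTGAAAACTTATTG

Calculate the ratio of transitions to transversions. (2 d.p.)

Transitions are A↔G and C↔T; transversions are all other mismatches.
Transitions: 2. Transversions: 11.
R = 2/11 = 0.181818… ≈ 0.18 (to 2 d.p.).

0.18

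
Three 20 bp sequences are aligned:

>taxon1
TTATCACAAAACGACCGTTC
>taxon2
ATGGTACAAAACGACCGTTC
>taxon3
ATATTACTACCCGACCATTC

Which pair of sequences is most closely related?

taxon1 and taxon2

taxon1–taxon2: 4/20 differ, p = 0.200, d = 0.233.
taxon1–taxon3: 6/20 differ, p = 0.300, d = 0.383.
taxon2–taxon3: 6/20 differ, p = 0.300, d = 0.383.
The smallest distance is between taxon1 and taxon2.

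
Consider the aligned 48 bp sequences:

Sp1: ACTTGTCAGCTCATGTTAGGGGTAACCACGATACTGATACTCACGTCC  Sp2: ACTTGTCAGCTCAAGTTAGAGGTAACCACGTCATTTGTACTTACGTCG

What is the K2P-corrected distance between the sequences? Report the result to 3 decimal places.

Of 48 sites, 5 differences are transitions and 4 are transversions, so P = 5/48 ≈ 0.104167 and Q = 4/48 ≈ 0.083333.
Under the Kimura two-parameter model, d = −½ ln(1 − 2P − Q) − ¼ ln(1 − 2Q).
1 − 2P − Q = 0.708333, giving −½ ln(0.708333) = 0.172420.
1 − 2Q = 0.833334, giving −¼ ln(0.833334) = 0.045580.
d = 0.172420 + 0.045580 = 0.218000.

0.218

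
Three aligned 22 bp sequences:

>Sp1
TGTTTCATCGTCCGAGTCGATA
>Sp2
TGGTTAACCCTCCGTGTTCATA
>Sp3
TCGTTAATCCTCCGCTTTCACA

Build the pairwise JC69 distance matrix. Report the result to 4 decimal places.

d(Sp1,Sp2) = 0.4141, d(Sp1,Sp3) = 0.5913, d(Sp2,Sp3) = 0.2708

Sp1–Sp2: 7/22 sites differ → p ≈ 0.318182, d = −0.75 ln(1 − 0.424243) = 0.414052 ≈ 0.4141.
Sp1–Sp3: 9/22 sites differ → p ≈ 0.409091, d = −0.75 ln(1 − 0.545455) = 0.591344 ≈ 0.5913.
Sp2–Sp3: 5/22 sites differ → p ≈ 0.227273, d = −0.75 ln(1 − 0.303031) = 0.270761 ≈ 0.2708.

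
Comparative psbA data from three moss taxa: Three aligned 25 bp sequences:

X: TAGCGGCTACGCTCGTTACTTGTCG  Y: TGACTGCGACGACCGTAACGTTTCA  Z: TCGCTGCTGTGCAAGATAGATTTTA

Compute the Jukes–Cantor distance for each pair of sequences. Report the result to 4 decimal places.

X–Y: 10/25 sites differ → p = 0.4, d = −0.75 ln(1 − 0.533333) = 0.571605 ≈ 0.5716.
X–Z: 12/25 sites differ → p = 0.48, d = −0.75 ln(1 − 0.64) = 0.766238 ≈ 0.7662.
Y–Z: 13/25 sites differ → p = 0.52, d = −0.75 ln(1 − 0.693333) = 0.886495 ≈ 0.8865.

d(X,Y) = 0.5716, d(X,Z) = 0.7662, d(Y,Z) = 0.8865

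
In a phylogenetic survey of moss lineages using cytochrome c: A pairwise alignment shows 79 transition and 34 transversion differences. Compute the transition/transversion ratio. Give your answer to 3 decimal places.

R = 79/34 = 2.323529… ≈ 2.324 (to 3 d.p.).

2.324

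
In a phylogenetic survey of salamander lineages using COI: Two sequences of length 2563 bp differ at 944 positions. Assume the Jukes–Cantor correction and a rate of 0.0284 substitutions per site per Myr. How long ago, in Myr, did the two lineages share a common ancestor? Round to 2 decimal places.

8.92

p = 944/2563 ≈ 0.368318.
d = −(3/4) ln(1 − 4p/3) = −0.75 ln(1 − 0.491091) = −0.75 ln(0.508909)
  = −0.75 × (-0.675486) = 0.506615 substitutions/site.
Under a molecular clock d = 2μt, so t = d/(2μ) = 0.506615 / (2 × 0.0284) = 8.92 Myr.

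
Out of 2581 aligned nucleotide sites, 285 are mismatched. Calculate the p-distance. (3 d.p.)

p = 285/2581 = 0.110422… ≈ 0.110 (to 3 d.p.).

0.110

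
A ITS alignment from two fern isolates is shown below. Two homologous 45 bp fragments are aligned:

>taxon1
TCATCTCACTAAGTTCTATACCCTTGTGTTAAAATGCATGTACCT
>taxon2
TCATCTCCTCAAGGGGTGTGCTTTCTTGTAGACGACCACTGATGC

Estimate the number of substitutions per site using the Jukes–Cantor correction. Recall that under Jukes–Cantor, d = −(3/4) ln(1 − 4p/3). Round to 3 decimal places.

0.931

The sequences differ at 24 of 45 sites, so p = 24/45 ≈ 0.533333.
d = −(3/4) ln(1 − 4p/3) = −0.75 ln(1 − 0.711111) = −0.75 ln(0.288889)
  = −0.75 × (-1.241713) = 0.931285 substitutions/site.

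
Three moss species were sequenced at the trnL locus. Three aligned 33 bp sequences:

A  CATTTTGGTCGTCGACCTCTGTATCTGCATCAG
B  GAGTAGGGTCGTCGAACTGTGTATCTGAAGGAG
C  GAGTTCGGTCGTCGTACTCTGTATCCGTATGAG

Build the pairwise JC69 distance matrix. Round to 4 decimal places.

A–B: 9/33 sites differ → p ≈ 0.272727, d = −0.75 ln(1 − 0.363636) = 0.338988 ≈ 0.3390.
A–C: 8/33 sites differ → p ≈ 0.242424, d = −0.75 ln(1 − 0.323232) = 0.292820 ≈ 0.2928.
B–C: 7/33 sites differ → p ≈ 0.212121, d = −0.75 ln(1 − 0.282828) = 0.249330 ≈ 0.2493.

d(A,B) = 0.3390, d(A,C) = 0.2928, d(B,C) = 0.2493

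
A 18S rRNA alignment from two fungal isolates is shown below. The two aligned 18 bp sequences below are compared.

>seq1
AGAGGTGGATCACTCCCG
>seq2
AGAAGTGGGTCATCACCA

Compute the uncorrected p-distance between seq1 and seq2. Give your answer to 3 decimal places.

The sequences differ at 6 of 18 positions (sites 4, 9, 13, 14, 15, 18).
p = 6/18 = 0.333333… ≈ 0.333 (to 3 d.p.).

0.333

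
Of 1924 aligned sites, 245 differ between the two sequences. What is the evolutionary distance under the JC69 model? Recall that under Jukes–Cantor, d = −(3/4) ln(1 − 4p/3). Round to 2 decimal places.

p = 245/1924 ≈ 0.127339.
d = −(3/4) ln(1 − 4p/3) = −0.75 ln(1 − 0.169785) = −0.75 ln(0.830215)
  = −0.75 × (-0.186071) = 0.139553 substitutions/site.

0.14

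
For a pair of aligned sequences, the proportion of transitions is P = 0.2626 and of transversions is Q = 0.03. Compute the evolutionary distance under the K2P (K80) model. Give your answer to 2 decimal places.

0.42

Under the Kimura two-parameter model, d = −½ ln(1 − 2P − Q) − ¼ ln(1 − 2Q).
1 − 2P − Q = 0.4448, giving −½ ln(0.4448) = 0.405065.
1 − 2Q = 0.94, giving −¼ ln(0.94) = 0.015469.
d = 0.405065 + 0.015469 = 0.420534.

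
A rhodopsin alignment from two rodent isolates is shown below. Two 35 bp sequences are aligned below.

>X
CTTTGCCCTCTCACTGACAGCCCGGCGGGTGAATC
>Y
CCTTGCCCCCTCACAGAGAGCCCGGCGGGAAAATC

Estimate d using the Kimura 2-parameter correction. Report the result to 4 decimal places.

Of 35 sites, 3 differences are transitions and 3 are transversions, so P = 3/35 ≈ 0.085714 and Q = 3/35 ≈ 0.085714.
Under the Kimura two-parameter model, d = −½ ln(1 − 2P − Q) − ¼ ln(1 − 2Q).
1 − 2P − Q = 0.742858, giving −½ ln(0.742858) = 0.148625.
1 − 2Q = 0.828572, giving −¼ ln(0.828572) = 0.047013.
d = 0.148625 + 0.047013 = 0.195638.

0.1956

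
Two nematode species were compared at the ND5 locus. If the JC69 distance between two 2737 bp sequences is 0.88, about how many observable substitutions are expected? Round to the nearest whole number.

Invert JC69: p = (3/4)(1 − e^(−4d/3)) = 0.75 × (1 − e^(-1.173333)) = 0.75 × (1 − 0.309334) = 0.518000.
Expected differing sites = pL ≈ 0.518000 × 2737 = 1417.766 ≈ 1418.

1418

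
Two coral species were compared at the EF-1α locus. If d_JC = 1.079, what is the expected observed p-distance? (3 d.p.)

p = (3/4)(1 − e^(−4d/3)) = 0.75 × (1 − e^(-1.438667)) = 0.75 × (1 − 0.237244) = 0.572067.

0.572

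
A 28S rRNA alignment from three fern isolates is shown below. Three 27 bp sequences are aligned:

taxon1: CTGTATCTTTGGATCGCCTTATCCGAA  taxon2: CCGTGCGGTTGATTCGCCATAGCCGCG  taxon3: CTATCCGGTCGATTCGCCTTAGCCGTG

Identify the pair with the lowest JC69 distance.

taxon1–taxon2: 11/27 differ, p = 0.407, d = 0.588.
taxon1–taxon3: 11/27 differ, p = 0.407, d = 0.588.
taxon2–taxon3: 6/27 differ, p = 0.222, d = 0.264.
The smallest distance is between taxon2 and taxon3.

taxon2 and taxon3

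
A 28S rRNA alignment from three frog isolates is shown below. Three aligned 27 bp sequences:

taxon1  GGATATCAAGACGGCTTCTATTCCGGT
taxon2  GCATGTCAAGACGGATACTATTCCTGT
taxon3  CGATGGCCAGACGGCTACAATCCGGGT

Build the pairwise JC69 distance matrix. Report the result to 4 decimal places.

taxon1–taxon2: 5/27 sites differ → p ≈ 0.185185, d = −0.75 ln(1 − 0.246913) = 0.212681 ≈ 0.2127.
taxon1–taxon3: 8/27 sites differ → p ≈ 0.296296, d = −0.75 ln(1 − 0.395061) = 0.376971 ≈ 0.3770.
taxon2–taxon3: 9/27 sites differ → p ≈ 0.333333, d = −0.75 ln(1 − 0.444444) = 0.440839 ≈ 0.4408.

d(taxon1,taxon2) = 0.2127, d(taxon1,taxon3) = 0.3770, d(taxon2,taxon3) = 0.4408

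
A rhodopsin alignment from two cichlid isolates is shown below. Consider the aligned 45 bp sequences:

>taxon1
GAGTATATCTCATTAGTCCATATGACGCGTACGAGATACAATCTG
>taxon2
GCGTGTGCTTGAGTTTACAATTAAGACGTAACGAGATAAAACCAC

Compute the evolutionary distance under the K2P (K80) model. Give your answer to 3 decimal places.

Of 45 sites, 7 differences are transitions and 17 are transversions, so P = 7/45 ≈ 0.155556 and Q = 17/45 ≈ 0.377778.
Under the Kimura two-parameter model, d = −½ ln(1 − 2P − Q) − ¼ ln(1 − 2Q).
1 − 2P − Q = 0.31111, giving −½ ln(0.31111) = 0.583804.
1 − 2Q = 0.244444, giving −¼ ln(0.244444) = 0.352192.
d = 0.583804 + 0.352192 = 0.935996.

0.936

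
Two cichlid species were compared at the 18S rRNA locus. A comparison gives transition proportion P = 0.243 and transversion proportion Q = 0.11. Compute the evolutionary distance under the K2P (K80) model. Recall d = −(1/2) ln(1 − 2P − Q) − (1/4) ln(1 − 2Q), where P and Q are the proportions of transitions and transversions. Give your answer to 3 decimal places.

Under the Kimura two-parameter model, d = −½ ln(1 − 2P − Q) − ¼ ln(1 − 2Q).
1 − 2P − Q = 0.404, giving −½ ln(0.404) = 0.453170.
1 − 2Q = 0.78, giving −¼ ln(0.78) = 0.062115.
d = 0.453170 + 0.062115 = 0.515285.

0.515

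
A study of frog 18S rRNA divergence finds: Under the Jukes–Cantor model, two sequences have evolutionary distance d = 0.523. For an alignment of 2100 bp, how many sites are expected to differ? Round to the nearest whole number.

791

Invert JC69: p = (3/4)(1 − e^(−4d/3)) = 0.75 × (1 − e^(-0.697333)) = 0.75 × (1 − 0.497911) = 0.376567.
Expected differing sites = pL ≈ 0.376567 × 2100 = 790.7907 ≈ 791.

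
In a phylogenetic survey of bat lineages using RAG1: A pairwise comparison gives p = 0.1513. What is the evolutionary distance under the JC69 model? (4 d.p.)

d = −(3/4) ln(1 − 4p/3) = −0.75 ln(1 − 0.201733) = −0.75 ln(0.798267)
  = −0.75 × (-0.225312) = 0.168984 substitutions/site.

0.1690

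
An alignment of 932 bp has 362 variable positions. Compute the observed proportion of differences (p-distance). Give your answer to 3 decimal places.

p = 362/932 = 0.388412… ≈ 0.388 (to 3 d.p.).

0.388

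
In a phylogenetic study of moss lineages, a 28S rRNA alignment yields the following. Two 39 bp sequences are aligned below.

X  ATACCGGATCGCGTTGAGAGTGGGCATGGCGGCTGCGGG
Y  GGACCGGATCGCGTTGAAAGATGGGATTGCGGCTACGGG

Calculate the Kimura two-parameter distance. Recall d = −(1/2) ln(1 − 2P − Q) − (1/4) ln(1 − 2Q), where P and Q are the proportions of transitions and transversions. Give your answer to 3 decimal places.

Of 39 sites, 3 differences are transitions and 5 are transversions, so P = 3/39 ≈ 0.076923 and Q = 5/39 ≈ 0.128205.
Under the Kimura two-parameter model, d = −½ ln(1 − 2P − Q) − ¼ ln(1 − 2Q).
1 − 2P − Q = 0.717949, giving −½ ln(0.717949) = 0.165678.
1 − 2Q = 0.74359, giving −¼ ln(0.74359) = 0.074066.
d = 0.165678 + 0.074066 = 0.239744.

0.240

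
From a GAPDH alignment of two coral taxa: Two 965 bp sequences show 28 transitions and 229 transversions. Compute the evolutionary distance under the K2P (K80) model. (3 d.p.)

P = 28/965 ≈ 0.029016 and Q = 229/965 ≈ 0.237306.
Under the Kimura two-parameter model, d = −½ ln(1 − 2P − Q) − ¼ ln(1 − 2Q).
1 − 2P − Q = 0.704662, giving −½ ln(0.704662) = 0.175019.
1 − 2Q = 0.525388, giving −¼ ln(0.525388) = 0.160905.
d = 0.175019 + 0.160905 = 0.335924.

0.336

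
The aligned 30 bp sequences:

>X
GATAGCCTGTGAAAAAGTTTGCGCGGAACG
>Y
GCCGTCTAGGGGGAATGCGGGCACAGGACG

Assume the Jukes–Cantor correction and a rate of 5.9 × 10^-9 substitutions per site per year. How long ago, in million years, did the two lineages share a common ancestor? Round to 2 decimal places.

The sequences differ at 16 of 30 sites, so p = 16/30 ≈ 0.533333.
d = −(3/4) ln(1 − 4p/3) = −0.75 ln(1 − 0.711111) = −0.75 ln(0.288889)
  = −0.75 × (-1.241713) = 0.931285 substitutions/site.
Under a molecular clock d = 2μt, so t = d/(2μ) = 0.931285 / (2 × 5.9 × 10^-9) = 78.92 million years.

78.92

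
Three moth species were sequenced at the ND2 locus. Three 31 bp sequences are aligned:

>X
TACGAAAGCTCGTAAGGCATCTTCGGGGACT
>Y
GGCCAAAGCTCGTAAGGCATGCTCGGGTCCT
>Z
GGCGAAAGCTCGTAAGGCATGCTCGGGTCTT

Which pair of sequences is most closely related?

Y and Z

X–Y: 7/31 differ, p = 0.226, d = 0.269.
X–Z: 7/31 differ, p = 0.226, d = 0.269.
Y–Z: 2/31 differ, p = 0.065, d = 0.067.
The smallest distance is between Y and Z.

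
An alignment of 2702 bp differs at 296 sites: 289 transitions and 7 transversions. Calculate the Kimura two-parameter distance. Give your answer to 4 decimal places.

0.1233

P = 289/2702 ≈ 0.106958 and Q = 7/2702 ≈ 0.002591.
Under the Kimura two-parameter model, d = −½ ln(1 − 2P − Q) − ¼ ln(1 − 2Q).
1 − 2P − Q = 0.783493, giving −½ ln(0.783493) = 0.121997.
1 − 2Q = 0.994818, giving −¼ ln(0.994818) = 0.001299.
d = 0.121997 + 0.001299 = 0.123296.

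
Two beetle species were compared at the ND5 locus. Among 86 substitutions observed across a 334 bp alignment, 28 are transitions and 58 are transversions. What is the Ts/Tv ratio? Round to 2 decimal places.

R = 28/58 = 0.482758… ≈ 0.48 (to 2 d.p.).

0.48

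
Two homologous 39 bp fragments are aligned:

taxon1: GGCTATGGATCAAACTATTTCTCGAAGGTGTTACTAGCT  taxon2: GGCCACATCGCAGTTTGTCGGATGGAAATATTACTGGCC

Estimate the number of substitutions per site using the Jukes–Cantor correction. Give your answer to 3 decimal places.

0.949

The sequences differ at 21 of 39 sites, so p = 21/39 ≈ 0.538462.
d = −(3/4) ln(1 − 4p/3) = −0.75 ln(1 − 0.717949) = −0.75 ln(0.282051)
  = −0.75 × (-1.265667) = 0.949250 substitutions/site.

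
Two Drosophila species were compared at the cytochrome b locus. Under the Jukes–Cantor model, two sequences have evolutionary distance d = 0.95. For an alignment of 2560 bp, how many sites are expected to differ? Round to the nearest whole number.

Invert JC69: p = (3/4)(1 − e^(−4d/3)) = 0.75 × (1 − e^(-1.266667)) = 0.75 × (1 − 0.281769) = 0.538673.
Expected differing sites = pL ≈ 0.538673 × 2560 = 1379.00288 ≈ 1379.

1379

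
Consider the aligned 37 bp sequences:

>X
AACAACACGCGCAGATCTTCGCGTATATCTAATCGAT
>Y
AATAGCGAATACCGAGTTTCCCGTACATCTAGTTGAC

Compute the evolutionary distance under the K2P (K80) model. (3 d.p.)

Of 37 sites, 11 differences are transitions and 4 are transversions, so P = 11/37 ≈ 0.297297 and Q = 4/37 ≈ 0.108108.
Under the Kimura two-parameter model, d = −½ ln(1 − 2P − Q) − ¼ ln(1 − 2Q).
1 − 2P − Q = 0.297298, giving −½ ln(0.297298) = 0.606510.
1 − 2Q = 0.783784, giving −¼ ln(0.783784) = 0.060905.
d = 0.606510 + 0.060905 = 0.667415.

0.667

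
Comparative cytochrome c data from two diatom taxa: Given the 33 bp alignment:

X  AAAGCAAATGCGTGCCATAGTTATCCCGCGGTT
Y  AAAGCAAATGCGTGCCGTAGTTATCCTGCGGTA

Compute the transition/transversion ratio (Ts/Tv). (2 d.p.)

2.00

Transitions are A↔G and C↔T; transversions are all other mismatches.
Transitions: 2. Transversions: 1.
R = 2/1 = 2.00.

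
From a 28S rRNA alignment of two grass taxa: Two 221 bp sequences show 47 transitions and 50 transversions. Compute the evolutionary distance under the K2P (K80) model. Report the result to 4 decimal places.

0.6778

P = 47/221 ≈ 0.21267 and Q = 50/221 ≈ 0.226244.
Under the Kimura two-parameter model, d = −½ ln(1 − 2P − Q) − ¼ ln(1 − 2Q).
1 − 2P − Q = 0.348416, giving −½ ln(0.348416) = 0.527179.
1 − 2Q = 0.547512, giving −¼ ln(0.547512) = 0.150593.
d = 0.527179 + 0.150593 = 0.677772.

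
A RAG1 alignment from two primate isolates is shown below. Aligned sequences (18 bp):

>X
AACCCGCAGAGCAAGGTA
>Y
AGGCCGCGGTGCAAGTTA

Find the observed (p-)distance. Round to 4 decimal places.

0.2778

The sequences differ at 5 of 18 positions (sites 2, 3, 8, 10, 16).
p = 5/18 = 0.277777… ≈ 0.2778 (to 4 d.p.).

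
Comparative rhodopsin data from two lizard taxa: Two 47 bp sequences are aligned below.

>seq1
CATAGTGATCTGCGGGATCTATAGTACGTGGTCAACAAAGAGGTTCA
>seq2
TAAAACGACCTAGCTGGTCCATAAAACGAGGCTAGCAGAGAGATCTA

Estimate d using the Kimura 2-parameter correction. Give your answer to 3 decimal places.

Of 47 sites, 15 differences are transitions and 6 are transversions, so P = 15/47 ≈ 0.319149 and Q = 6/47 ≈ 0.12766.
Under the Kimura two-parameter model, d = −½ ln(1 − 2P − Q) − ¼ ln(1 − 2Q).
1 − 2P − Q = 0.234042, giving −½ ln(0.234042) = 0.726127.
1 − 2Q = 0.74468, giving −¼ ln(0.74468) = 0.073700.
d = 0.726127 + 0.073700 = 0.799827.

0.800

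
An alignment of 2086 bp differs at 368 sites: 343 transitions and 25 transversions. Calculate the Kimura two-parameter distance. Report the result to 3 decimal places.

P = 343/2086 ≈ 0.16443 and Q = 25/2086 ≈ 0.011985.
Under the Kimura two-parameter model, d = −½ ln(1 − 2P − Q) − ¼ ln(1 − 2Q).
1 − 2P − Q = 0.659155, giving −½ ln(0.659155) = 0.208398.
1 − 2Q = 0.97603, giving −¼ ln(0.97603) = 0.006065.
d = 0.208398 + 0.006065 = 0.214463.

0.214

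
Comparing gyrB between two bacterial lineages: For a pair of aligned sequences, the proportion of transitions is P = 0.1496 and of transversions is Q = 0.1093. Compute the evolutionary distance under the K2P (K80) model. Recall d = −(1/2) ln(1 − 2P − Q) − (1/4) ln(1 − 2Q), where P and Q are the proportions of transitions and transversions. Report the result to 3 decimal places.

Under the Kimura two-parameter model, d = −½ ln(1 − 2P − Q) − ¼ ln(1 − 2Q).
1 − 2P − Q = 0.5915, giving −½ ln(0.5915) = 0.262547.
1 − 2Q = 0.7814, giving −¼ ln(0.7814) = 0.061667.
d = 0.262547 + 0.061667 = 0.324214.

0.324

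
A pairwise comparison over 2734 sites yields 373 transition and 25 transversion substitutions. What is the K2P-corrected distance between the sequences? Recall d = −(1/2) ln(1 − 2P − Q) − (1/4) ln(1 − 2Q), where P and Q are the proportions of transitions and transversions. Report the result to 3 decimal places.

0.170

P = 373/2734 ≈ 0.13643 and Q = 25/2734 ≈ 0.009144.
Under the Kimura two-parameter model, d = −½ ln(1 − 2P − Q) − ¼ ln(1 − 2Q).
1 − 2P − Q = 0.717996, giving −½ ln(0.717996) = 0.165646.
1 − 2Q = 0.981712, giving −¼ ln(0.981712) = 0.004614.
d = 0.165646 + 0.004614 = 0.170260.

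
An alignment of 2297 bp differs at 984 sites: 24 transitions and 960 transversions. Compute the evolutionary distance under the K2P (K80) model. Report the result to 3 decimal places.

0.741

P = 24/2297 ≈ 0.010448 and Q = 960/2297 ≈ 0.417936.
Under the Kimura two-parameter model, d = −½ ln(1 − 2P − Q) − ¼ ln(1 − 2Q).
1 − 2P − Q = 0.561168, giving −½ ln(0.561168) = 0.288867.
1 − 2Q = 0.164128, giving −¼ ln(0.164128) = 0.451777.
d = 0.288867 + 0.451777 = 0.740644.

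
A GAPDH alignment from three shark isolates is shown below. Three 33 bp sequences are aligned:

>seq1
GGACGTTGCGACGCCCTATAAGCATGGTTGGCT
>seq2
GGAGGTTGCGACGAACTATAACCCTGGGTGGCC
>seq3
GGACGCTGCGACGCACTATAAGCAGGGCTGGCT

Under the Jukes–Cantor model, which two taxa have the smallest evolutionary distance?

seq1–seq2: 7/33 differ, p = 0.212, d = 0.249.
seq1–seq3: 4/33 differ, p = 0.121, d = 0.132.
seq2–seq3: 8/33 differ, p = 0.242, d = 0.293.
The smallest distance is between seq1 and seq3.

seq1 and seq3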